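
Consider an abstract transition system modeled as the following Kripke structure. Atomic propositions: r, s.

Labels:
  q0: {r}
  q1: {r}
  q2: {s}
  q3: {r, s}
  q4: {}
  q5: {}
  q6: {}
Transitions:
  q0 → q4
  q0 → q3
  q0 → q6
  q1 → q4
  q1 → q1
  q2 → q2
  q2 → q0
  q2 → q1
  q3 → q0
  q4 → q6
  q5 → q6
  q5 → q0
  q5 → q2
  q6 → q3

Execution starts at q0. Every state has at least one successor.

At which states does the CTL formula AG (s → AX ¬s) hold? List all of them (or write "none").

States satisfying s → AX ¬s: {q0, q1, q3, q4, q5, q6}.
States satisfying AG (s → AX ¬s): {q0, q1, q3, q4, q6}.

{q0, q1, q3, q4, q6}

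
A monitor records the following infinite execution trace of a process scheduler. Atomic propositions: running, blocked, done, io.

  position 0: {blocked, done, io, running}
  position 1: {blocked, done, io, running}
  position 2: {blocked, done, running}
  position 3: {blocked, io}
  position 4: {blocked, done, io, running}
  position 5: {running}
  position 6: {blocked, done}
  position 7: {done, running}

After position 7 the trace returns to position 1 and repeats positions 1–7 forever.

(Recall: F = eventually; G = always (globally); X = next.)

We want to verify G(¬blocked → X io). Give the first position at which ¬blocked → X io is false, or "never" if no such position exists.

Check ¬blocked → X io at each position in order: 0 ✓, 1 ✓, 2 ✓, 3 ✓, 4 ✓.
At position 5 the labels are {running} and the next position 6 has {blocked, done}, so ¬blocked → X io is false there. This is the first violation.

5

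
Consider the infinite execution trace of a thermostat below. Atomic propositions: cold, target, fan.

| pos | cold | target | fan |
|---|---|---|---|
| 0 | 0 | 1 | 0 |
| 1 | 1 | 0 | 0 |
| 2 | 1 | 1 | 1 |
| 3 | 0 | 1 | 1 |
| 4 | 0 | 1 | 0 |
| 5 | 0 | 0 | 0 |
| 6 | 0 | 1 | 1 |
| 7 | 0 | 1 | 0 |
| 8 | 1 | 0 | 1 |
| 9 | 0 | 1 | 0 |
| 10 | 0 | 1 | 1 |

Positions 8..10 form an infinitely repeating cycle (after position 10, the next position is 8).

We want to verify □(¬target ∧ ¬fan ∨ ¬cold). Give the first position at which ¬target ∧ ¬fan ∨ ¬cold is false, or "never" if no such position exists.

Check ¬target ∧ ¬fan ∨ ¬cold at each position in order: 0 ✓, 1 ✓.
At position 2 the labels are {cold, fan, target}, so ¬target ∧ ¬fan ∨ ¬cold is false there. This is the first violation.

2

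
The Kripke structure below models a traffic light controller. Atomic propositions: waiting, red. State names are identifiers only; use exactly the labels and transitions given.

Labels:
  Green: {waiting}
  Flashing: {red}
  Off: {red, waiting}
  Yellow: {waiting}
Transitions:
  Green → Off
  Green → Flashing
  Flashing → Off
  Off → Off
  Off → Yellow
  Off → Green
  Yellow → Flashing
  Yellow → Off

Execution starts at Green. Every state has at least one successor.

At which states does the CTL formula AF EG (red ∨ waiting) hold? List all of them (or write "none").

States satisfying EG (red ∨ waiting): {Green, Flashing, Off, Yellow}.
States satisfying AF EG (red ∨ waiting): {Green, Flashing, Off, Yellow}.

{Green, Flashing, Off, Yellow}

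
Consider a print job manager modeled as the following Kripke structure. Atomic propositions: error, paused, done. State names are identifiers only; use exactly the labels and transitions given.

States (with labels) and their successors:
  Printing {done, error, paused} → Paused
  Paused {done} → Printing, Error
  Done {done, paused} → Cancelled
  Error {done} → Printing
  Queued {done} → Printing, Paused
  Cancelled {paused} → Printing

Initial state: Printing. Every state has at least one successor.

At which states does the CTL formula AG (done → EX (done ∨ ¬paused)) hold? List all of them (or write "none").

{Printing, Paused, Error, Queued, Cancelled}

States satisfying done → EX (done ∨ ¬paused): {Printing, Paused, Error, Queued, Cancelled}.
States satisfying AG (done → EX (done ∨ ¬paused)): {Printing, Paused, Error, Queued, Cancelled}.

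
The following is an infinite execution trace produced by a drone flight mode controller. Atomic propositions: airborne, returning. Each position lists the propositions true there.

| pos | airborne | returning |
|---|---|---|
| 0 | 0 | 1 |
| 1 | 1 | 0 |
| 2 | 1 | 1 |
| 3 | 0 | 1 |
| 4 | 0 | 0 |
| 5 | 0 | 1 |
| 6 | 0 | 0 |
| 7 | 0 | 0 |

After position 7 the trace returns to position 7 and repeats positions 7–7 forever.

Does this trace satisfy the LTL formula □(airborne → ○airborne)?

Violated

airborne → ○airborne must hold at every position from 0 onward. It fails at position 2, so □(airborne → ○airborne) is false.
Positions where airborne holds: 1, 2.
Check ○airborne at each: 1→ok, 2→fails.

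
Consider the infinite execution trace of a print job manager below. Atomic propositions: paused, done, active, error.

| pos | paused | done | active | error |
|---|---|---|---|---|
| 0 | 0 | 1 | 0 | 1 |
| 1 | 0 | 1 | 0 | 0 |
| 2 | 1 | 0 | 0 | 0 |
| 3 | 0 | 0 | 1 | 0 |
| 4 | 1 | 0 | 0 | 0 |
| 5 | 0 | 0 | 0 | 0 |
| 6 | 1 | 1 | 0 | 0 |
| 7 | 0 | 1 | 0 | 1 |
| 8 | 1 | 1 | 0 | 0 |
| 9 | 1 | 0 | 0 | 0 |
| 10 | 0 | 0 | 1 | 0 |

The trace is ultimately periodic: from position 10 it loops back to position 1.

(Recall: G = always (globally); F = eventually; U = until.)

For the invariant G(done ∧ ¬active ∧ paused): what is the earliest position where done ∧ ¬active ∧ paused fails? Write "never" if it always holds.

0

At position 0 the labels are {done, error}, so done ∧ ¬active ∧ paused is false there. This is the first violation.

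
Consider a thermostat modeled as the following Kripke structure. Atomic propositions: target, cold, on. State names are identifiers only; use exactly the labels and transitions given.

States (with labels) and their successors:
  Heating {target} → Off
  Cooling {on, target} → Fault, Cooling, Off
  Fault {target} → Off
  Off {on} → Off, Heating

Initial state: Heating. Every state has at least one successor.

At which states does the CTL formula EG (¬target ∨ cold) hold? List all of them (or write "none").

States satisfying ¬target ∨ cold: {Off}.
States satisfying EG (¬target ∨ cold): {Off}.

{Off}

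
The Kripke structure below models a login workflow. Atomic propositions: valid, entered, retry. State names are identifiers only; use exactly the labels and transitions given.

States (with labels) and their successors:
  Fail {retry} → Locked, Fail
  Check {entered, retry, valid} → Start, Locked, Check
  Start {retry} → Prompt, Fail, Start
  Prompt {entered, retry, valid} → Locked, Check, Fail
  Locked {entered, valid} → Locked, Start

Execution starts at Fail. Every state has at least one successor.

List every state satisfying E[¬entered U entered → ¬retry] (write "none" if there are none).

States satisfying ¬entered: {Fail, Start}.
States satisfying entered → ¬retry: {Fail, Start, Locked}.
States satisfying E[¬entered U entered → ¬retry]: {Fail, Start, Locked}.

{Fail, Start, Locked}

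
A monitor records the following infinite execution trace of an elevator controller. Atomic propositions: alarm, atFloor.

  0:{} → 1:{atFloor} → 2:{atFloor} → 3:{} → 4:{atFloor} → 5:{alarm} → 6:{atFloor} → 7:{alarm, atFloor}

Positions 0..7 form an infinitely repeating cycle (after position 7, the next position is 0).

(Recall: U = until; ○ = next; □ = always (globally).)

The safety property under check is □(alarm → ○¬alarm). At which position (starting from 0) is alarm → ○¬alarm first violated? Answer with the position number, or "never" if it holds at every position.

alarm → ○¬alarm holds at every position 0..7, and those are all the positions the trace ever visits, so the invariant □(alarm → ○¬alarm) is never violated.

never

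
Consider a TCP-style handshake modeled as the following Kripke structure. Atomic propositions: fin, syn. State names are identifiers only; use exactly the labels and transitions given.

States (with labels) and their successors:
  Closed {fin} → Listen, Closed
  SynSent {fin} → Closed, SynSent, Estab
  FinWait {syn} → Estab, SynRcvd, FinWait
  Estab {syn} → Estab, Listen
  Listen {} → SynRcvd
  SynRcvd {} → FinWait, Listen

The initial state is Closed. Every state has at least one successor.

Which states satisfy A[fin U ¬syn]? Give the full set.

States satisfying fin: {Closed, SynSent}.
States satisfying ¬syn: {Closed, SynSent, Listen, SynRcvd}.
States satisfying A[fin U ¬syn]: {Closed, SynSent, Listen, SynRcvd}.

{Closed, SynSent, Listen, SynRcvd}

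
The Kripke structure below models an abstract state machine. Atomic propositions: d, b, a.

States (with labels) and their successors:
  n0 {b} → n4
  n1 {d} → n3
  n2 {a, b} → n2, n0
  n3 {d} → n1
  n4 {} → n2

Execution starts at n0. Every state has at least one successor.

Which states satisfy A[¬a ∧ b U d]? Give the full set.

States satisfying ¬a ∧ b: {n0}.
States satisfying d: {n1, n3}.
States satisfying A[¬a ∧ b U d]: {n1, n3}.

{n1, n3}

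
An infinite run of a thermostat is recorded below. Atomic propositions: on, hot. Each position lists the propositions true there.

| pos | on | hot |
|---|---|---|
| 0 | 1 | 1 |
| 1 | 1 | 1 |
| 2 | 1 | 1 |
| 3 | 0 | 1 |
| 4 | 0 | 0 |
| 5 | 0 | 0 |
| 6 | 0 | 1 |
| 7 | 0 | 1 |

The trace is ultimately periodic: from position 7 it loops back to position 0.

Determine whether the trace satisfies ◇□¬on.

□¬on is false at every position 0..7, so it never becomes true and ◇□¬on fails.

Violated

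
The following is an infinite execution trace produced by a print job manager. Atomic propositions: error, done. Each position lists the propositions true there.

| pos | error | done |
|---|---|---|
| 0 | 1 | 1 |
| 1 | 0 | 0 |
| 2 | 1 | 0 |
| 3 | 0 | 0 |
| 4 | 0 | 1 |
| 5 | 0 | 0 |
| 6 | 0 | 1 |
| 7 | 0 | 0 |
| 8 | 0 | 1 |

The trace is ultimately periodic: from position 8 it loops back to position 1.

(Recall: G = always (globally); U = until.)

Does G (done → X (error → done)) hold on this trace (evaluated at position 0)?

done → X (error → done) holds at every position 0..8, and those are all positions ever visited, so G (done → X (error → done)) holds.
Positions where done holds: 0, 4, 6, 8.
Check X (error → done) at each: 0→ok, 4→ok, 6→ok, 8→ok.

Holds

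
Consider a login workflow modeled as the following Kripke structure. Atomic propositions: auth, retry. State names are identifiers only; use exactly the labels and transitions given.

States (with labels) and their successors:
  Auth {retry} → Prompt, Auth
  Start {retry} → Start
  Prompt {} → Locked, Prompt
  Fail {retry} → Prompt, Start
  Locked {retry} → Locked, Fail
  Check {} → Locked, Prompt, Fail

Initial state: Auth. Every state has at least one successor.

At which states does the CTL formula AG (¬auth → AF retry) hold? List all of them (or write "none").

{Start}

States satisfying ¬auth → AF retry: {Auth, Start, Fail, Locked}.
States satisfying AG (¬auth → AF retry): {Start}.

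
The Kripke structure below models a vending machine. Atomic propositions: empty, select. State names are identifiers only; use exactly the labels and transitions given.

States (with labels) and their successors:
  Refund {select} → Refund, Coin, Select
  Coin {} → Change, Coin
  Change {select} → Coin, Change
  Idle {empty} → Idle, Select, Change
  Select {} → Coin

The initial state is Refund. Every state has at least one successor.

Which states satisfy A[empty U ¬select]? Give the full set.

{Coin, Idle, Select}

States satisfying empty: {Idle}.
States satisfying ¬select: {Coin, Idle, Select}.
States satisfying A[empty U ¬select]: {Coin, Idle, Select}.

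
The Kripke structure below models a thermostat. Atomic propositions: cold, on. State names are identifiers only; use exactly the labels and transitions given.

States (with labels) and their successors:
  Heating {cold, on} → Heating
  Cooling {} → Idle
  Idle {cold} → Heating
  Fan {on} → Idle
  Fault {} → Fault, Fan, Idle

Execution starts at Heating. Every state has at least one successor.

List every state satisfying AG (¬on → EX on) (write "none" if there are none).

{Heating, Idle, Fan, Fault}

States satisfying ¬on → EX on: {Heating, Idle, Fan, Fault}.
States satisfying AG (¬on → EX on): {Heating, Idle, Fan, Fault}.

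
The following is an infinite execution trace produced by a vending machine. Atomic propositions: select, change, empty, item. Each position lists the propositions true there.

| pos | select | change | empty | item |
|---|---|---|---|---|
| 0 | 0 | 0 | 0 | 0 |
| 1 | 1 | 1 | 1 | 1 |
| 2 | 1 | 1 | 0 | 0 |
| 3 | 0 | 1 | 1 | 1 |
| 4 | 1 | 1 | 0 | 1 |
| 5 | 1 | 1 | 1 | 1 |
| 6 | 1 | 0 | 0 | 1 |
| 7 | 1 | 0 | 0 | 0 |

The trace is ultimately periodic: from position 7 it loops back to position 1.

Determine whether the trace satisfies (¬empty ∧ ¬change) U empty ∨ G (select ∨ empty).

Walking from position 0: empty first holds at position 1, and ¬empty ∧ ¬change holds at every earlier position along the way, so (¬empty ∧ ¬change) U empty holds.
select ∨ empty must hold at every position from 0 onward. It fails at position 0, so G (select ∨ empty) is false.
At position 0: (¬empty ∧ ¬change) U empty is true; G (select ∨ empty) is false; so (¬empty ∧ ¬change) U empty ∨ G (select ∨ empty) is true.

Holds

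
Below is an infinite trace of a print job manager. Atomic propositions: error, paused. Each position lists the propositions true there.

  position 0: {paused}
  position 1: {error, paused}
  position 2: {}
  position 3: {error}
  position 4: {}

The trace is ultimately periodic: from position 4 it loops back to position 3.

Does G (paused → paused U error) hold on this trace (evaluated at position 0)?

Satisfied

paused → paused U error holds at every position 0..4, and those are all positions ever visited, so G (paused → paused U error) holds.
Positions where paused holds: 0, 1.
Check paused U error at each: 0→ok, 1→ok.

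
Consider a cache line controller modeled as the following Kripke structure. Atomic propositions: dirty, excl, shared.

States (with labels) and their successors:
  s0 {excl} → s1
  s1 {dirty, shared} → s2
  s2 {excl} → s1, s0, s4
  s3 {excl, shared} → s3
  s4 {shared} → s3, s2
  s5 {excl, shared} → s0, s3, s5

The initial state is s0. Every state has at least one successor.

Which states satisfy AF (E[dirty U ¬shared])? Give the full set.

{s0, s1, s2}

States satisfying E[dirty U ¬shared]: {s0, s1, s2}.
States satisfying AF (E[dirty U ¬shared]): {s0, s1, s2}.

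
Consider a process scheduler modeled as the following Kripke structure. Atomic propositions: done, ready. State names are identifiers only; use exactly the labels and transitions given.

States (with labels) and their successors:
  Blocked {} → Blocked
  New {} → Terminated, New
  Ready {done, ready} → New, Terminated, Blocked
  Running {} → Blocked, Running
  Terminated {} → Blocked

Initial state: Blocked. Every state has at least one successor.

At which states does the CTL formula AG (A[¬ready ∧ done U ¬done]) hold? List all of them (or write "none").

States satisfying A[¬ready ∧ done U ¬done]: {Blocked, New, Running, Terminated}.
States satisfying AG (A[¬ready ∧ done U ¬done]): {Blocked, New, Running, Terminated}.

{Blocked, New, Running, Terminated}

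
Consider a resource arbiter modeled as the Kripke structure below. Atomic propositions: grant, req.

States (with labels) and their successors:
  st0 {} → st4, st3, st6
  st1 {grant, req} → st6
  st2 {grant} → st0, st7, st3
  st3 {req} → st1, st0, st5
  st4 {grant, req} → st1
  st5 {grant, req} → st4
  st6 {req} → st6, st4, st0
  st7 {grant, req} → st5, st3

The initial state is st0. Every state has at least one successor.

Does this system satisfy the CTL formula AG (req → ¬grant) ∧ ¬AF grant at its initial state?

Does not hold

States satisfying req → ¬grant: {st0, st2, st3, st6}.
States satisfying AG (req → ¬grant): ∅.
States satisfying grant: {st1, st2, st4, st5, st7}.
States satisfying AF grant: {st1, st2, st4, st5, st7}.
States satisfying ¬AF grant: {st0, st3, st6}.
States satisfying AG (req → ¬grant) ∧ ¬AF grant: ∅.
st0 ∉ Sat(AG (req → ¬grant) ∧ ¬AF grant).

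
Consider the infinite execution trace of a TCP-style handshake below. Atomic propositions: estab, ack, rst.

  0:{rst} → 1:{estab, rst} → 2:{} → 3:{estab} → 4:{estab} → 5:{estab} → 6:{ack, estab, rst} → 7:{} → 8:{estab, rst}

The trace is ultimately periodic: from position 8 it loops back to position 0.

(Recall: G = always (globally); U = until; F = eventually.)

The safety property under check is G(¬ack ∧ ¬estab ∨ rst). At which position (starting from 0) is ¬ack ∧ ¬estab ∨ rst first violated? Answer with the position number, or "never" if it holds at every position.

3

Check ¬ack ∧ ¬estab ∨ rst at each position in order: 0 ✓, 1 ✓, 2 ✓.
At position 3 the labels are {estab}, so ¬ack ∧ ¬estab ∨ rst is false there. This is the first violation.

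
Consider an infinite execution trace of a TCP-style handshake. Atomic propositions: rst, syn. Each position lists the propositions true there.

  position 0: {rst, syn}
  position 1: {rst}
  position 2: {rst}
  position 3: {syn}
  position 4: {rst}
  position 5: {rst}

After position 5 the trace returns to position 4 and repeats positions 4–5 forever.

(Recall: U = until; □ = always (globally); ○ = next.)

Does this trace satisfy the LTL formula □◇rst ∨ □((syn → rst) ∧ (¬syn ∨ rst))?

◇rst holds at every position 0..5, and those are all positions ever visited, so □◇rst holds.
(syn → rst) ∧ (¬syn ∨ rst) must hold at every position from 0 onward. It fails at position 3, so □((syn → rst) ∧ (¬syn ∨ rst)) is false.
At position 0: □◇rst is true; □((syn → rst) ∧ (¬syn ∨ rst)) is false; so □◇rst ∨ □((syn → rst) ∧ (¬syn ∨ rst)) is true.

Holds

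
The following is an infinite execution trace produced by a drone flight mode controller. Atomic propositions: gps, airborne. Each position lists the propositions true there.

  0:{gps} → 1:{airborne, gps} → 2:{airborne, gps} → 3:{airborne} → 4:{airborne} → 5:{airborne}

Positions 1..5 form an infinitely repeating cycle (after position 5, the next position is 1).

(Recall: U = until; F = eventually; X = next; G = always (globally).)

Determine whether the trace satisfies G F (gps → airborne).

F (gps → airborne) holds at every position 0..5, and those are all positions ever visited, so G F (gps → airborne) holds.

Yes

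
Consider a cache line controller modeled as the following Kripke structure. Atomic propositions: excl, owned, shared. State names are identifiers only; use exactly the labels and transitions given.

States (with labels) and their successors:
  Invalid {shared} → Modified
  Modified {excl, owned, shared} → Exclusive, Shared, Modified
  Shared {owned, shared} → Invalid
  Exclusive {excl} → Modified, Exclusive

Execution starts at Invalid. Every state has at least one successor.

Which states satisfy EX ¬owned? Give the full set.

{Modified, Shared, Exclusive}

States satisfying ¬owned: {Invalid, Exclusive}.
States satisfying EX ¬owned: {Modified, Shared, Exclusive}.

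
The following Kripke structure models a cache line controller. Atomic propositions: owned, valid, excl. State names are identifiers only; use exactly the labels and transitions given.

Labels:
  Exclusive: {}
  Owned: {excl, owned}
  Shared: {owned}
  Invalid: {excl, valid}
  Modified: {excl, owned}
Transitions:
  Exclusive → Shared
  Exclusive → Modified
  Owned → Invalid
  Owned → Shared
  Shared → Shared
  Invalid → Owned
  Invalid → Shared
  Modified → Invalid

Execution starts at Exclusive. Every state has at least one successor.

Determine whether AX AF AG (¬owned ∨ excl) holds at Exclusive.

States satisfying AF AG (¬owned ∨ excl): ∅.
States satisfying AX AF AG (¬owned ∨ excl): ∅.
Exclusive ∉ Sat(AX AF AG (¬owned ∨ excl)).

Does not hold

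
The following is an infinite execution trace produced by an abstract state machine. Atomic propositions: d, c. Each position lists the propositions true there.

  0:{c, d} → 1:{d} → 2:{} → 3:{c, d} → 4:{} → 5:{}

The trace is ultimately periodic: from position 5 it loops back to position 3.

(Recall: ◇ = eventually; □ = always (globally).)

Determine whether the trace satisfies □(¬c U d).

Yes

¬c U d holds at every position 0..5, and those are all positions ever visited, so □(¬c U d) holds.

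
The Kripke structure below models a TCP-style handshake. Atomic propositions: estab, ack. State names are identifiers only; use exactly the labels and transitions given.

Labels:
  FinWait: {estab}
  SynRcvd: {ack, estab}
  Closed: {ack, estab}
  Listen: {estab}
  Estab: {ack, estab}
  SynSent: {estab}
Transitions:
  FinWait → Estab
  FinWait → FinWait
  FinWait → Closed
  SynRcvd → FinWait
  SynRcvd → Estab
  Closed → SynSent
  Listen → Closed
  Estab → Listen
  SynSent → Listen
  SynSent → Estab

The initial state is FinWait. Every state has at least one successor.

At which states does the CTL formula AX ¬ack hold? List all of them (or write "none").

States satisfying ¬ack: {FinWait, Listen, SynSent}.
States satisfying AX ¬ack: {Closed, Estab}.

{Closed, Estab}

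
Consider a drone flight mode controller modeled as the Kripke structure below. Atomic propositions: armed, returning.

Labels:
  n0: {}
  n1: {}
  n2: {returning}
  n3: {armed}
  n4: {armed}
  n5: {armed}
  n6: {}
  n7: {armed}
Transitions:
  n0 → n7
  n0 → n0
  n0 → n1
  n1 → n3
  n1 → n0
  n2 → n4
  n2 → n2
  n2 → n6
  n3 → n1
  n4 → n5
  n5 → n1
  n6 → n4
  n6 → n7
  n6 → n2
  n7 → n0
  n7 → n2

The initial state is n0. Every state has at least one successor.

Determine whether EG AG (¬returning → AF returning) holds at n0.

Violated

States satisfying AG (¬returning → AF returning): ∅.
States satisfying EG AG (¬returning → AF returning): ∅.
No suitable path/successor from n0 witnesses the formula.
n0 ∉ Sat(EG AG (¬returning → AF returning)).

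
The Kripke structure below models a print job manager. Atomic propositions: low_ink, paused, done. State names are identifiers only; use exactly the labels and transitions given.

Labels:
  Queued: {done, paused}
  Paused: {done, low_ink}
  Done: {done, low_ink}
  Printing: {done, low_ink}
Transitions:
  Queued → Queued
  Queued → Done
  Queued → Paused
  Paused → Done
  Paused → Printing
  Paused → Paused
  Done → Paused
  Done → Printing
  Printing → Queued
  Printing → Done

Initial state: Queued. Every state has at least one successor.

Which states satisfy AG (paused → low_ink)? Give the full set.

States satisfying paused → low_ink: {Paused, Done, Printing}.
States satisfying AG (paused → low_ink): ∅.

none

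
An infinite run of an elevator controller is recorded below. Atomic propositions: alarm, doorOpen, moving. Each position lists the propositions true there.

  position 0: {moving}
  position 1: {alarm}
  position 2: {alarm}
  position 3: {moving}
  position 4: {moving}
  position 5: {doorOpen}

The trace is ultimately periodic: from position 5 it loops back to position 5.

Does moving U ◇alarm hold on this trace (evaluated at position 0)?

Walking from position 0: ◇alarm first holds at position 0, and moving holds at every earlier position along the way, so moving U ◇alarm holds.

Satisfied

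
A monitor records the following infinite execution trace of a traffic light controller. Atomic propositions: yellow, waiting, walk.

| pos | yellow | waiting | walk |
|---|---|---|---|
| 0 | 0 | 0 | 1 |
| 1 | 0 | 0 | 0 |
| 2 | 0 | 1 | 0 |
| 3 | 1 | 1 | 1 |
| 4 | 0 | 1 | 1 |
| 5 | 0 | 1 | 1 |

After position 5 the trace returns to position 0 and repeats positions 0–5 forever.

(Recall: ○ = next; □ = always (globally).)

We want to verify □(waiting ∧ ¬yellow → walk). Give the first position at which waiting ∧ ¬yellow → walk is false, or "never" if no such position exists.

Check waiting ∧ ¬yellow → walk at each position in order: 0 ✓, 1 ✓.
At position 2 the labels are {waiting}, so waiting ∧ ¬yellow → walk is false there. This is the first violation.

2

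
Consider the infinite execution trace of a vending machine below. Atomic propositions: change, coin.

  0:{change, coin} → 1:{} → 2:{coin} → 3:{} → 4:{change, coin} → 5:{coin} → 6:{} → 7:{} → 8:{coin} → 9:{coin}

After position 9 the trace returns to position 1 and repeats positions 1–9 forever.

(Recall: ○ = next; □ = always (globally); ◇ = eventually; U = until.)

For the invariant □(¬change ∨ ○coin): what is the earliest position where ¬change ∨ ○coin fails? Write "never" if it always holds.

At position 0 the labels are {change, coin} and the next position 1 has {}, so ¬change ∨ ○coin is false there. This is the first violation.

0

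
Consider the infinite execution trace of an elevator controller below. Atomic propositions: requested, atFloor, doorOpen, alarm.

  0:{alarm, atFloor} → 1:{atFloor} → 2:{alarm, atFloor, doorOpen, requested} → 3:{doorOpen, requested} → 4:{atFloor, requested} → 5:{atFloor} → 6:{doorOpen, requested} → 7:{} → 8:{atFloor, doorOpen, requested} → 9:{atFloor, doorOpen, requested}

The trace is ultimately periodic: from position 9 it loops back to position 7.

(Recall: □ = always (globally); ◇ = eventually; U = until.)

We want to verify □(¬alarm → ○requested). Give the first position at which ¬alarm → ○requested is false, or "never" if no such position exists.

Check ¬alarm → ○requested at each position in order: 0 ✓, 1 ✓, 2 ✓, 3 ✓.
At position 4 the labels are {atFloor, requested} and the next position 5 has {atFloor}, so ¬alarm → ○requested is false there. This is the first violation.

4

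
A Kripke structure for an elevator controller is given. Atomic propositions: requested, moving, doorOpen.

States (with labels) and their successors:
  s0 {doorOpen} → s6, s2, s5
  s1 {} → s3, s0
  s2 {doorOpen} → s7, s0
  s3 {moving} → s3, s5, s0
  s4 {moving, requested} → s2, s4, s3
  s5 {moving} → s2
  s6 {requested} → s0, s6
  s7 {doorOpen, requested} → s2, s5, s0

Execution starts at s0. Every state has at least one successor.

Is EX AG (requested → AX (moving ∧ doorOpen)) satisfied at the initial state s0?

States satisfying AG (requested → AX (moving ∧ doorOpen)): ∅.
States satisfying EX AG (requested → AX (moving ∧ doorOpen)): ∅.
No suitable path/successor from s0 witnesses the formula.
s0 ∉ Sat(EX AG (requested → AX (moving ∧ doorOpen))).

Does not hold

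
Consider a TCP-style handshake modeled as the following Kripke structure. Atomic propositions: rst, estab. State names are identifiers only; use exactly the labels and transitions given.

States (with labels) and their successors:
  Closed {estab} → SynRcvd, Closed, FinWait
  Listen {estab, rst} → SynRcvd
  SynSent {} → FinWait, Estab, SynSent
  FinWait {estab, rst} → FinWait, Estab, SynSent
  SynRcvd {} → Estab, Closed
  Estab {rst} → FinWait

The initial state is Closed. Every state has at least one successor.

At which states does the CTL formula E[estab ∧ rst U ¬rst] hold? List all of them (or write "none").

States satisfying estab ∧ rst: {Listen, FinWait}.
States satisfying ¬rst: {Closed, SynSent, SynRcvd}.
States satisfying E[estab ∧ rst U ¬rst]: {Closed, Listen, SynSent, FinWait, SynRcvd}.

{Closed, Listen, SynSent, FinWait, SynRcvd}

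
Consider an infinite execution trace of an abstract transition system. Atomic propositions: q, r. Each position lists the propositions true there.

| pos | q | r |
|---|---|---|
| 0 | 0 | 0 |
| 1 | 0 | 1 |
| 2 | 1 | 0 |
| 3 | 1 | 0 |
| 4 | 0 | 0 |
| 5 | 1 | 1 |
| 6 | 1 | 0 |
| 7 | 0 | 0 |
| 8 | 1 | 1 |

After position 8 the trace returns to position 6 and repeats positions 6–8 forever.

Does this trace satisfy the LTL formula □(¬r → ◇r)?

¬r → ◇r holds at every position 0..8, and those are all positions ever visited, so □(¬r → ◇r) holds.
Positions where ¬r holds: 0, 2, 3, 4, 6, 7.
Check ◇r at each: 0→ok, 2→ok, 3→ok, 4→ok, 6→ok, 7→ok.

Holds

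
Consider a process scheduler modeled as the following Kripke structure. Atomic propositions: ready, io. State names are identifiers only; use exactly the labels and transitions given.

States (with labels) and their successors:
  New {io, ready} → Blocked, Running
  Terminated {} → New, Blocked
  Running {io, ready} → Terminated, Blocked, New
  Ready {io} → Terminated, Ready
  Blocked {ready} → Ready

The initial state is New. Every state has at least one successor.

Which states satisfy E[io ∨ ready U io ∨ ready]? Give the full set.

{New, Running, Ready, Blocked}

States satisfying io ∨ ready: {New, Running, Ready, Blocked}.
States satisfying E[io ∨ ready U io ∨ ready]: {New, Running, Ready, Blocked}.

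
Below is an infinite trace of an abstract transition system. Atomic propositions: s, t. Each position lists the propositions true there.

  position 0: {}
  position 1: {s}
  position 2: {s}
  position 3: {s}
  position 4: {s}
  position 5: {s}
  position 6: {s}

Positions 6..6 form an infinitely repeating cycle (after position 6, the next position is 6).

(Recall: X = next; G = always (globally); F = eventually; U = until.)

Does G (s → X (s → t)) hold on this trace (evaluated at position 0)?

No

s → X (s → t) must hold at every position from 0 onward. It fails at position 1, so G (s → X (s → t)) is false.
Positions where s holds: 1, 2, 3, 4, 5, 6.
Check X (s → t) at each: 1→fails, 2→fails, 3→fails, 4→fails, 5→fails, 6→fails.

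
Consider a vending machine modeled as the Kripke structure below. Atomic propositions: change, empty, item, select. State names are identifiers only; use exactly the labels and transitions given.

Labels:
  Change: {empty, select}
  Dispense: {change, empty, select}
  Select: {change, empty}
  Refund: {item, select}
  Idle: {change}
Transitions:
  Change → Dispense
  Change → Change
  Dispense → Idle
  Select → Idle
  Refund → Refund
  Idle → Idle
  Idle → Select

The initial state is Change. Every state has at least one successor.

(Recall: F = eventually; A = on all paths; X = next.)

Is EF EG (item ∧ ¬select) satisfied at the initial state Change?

Violated

States satisfying EG (item ∧ ¬select): ∅.
States satisfying EF EG (item ∧ ¬select): ∅.
No suitable path/successor from Change witnesses the formula.
Change ∉ Sat(EF EG (item ∧ ¬select)).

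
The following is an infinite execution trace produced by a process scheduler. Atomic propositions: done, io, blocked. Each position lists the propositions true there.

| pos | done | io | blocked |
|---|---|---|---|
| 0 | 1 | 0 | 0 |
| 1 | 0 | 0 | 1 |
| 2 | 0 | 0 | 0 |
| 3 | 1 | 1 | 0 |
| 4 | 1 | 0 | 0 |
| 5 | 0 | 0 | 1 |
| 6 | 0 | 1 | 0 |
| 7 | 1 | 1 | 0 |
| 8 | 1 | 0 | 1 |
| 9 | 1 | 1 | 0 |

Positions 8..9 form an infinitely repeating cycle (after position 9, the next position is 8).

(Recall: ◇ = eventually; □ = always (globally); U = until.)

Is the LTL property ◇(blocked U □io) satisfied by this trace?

Does not hold

blocked U □io is false at every position 0..9, so it never becomes true and ◇(blocked U □io) fails.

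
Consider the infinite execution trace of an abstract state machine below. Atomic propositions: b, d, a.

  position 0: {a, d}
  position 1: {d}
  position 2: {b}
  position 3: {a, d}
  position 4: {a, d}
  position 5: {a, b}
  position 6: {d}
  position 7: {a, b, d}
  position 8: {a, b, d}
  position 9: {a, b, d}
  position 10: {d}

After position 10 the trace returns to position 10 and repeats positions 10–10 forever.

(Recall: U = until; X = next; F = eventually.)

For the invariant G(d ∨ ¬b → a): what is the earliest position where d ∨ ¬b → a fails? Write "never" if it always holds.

1

Check d ∨ ¬b → a at each position in order: 0 ✓.
At position 1 the labels are {d}, so d ∨ ¬b → a is false there. This is the first violation.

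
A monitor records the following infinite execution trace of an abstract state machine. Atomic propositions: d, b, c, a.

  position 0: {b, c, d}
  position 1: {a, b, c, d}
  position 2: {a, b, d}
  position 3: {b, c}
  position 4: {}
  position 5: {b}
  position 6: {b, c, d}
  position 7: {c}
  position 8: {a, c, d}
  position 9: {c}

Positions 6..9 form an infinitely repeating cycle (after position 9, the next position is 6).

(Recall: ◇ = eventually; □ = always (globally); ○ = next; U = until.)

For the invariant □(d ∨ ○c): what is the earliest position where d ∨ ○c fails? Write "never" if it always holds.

3

Check d ∨ ○c at each position in order: 0 ✓, 1 ✓, 2 ✓.
At position 3 the labels are {b, c} and the next position 4 has {}, so d ∨ ○c is false there. This is the first violation.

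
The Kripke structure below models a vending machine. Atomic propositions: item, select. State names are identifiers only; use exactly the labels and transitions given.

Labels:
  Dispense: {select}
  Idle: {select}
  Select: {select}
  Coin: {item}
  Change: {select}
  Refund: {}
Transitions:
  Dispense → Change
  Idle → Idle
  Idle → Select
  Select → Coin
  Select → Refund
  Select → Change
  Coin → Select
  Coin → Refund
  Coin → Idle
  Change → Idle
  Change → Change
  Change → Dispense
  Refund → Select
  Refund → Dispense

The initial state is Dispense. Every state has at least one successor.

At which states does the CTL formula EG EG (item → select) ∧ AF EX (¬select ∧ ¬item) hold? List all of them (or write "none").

States satisfying EG (item → select): {Dispense, Idle, Select, Change, Refund}.
States satisfying EG EG (item → select): {Dispense, Idle, Select, Change, Refund}.
States satisfying EX (¬select ∧ ¬item): {Select, Coin}.
States satisfying AF EX (¬select ∧ ¬item): {Select, Coin}.
States satisfying EG EG (item → select) ∧ AF EX (¬select ∧ ¬item): {Select}.

{Select}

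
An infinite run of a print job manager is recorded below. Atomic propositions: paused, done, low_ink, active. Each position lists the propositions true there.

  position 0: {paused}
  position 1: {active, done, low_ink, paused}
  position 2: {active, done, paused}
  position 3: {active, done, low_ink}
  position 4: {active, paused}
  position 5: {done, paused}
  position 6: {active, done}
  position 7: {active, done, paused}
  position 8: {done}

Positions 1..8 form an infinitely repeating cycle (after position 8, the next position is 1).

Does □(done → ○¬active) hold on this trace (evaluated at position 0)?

Does not hold

done → ○¬active must hold at every position from 0 onward. It fails at position 1, so □(done → ○¬active) is false.
Positions where done holds: 1, 2, 3, 5, 6, 7, 8.
Check ○¬active at each: 1→fails, 2→fails, 3→fails, 5→fails, 6→fails, 7→ok, 8→fails.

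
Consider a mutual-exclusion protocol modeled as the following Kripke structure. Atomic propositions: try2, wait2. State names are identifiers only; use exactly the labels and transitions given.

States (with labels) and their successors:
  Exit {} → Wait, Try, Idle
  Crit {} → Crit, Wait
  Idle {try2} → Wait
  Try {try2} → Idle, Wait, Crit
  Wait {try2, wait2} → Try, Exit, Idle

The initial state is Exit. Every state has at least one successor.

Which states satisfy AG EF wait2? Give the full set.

{Exit, Crit, Idle, Try, Wait}

States satisfying EF wait2: {Exit, Crit, Idle, Try, Wait}.
States satisfying AG EF wait2: {Exit, Crit, Idle, Try, Wait}.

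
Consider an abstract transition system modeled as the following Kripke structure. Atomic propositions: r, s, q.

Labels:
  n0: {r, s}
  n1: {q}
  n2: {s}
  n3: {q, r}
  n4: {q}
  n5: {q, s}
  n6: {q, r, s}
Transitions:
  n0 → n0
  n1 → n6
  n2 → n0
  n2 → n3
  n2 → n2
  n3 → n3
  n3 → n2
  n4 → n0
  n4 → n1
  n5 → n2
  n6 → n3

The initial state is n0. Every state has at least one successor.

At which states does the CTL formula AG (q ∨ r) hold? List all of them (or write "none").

States satisfying q ∨ r: {n0, n1, n3, n4, n5, n6}.
States satisfying AG (q ∨ r): {n0}.

{n0}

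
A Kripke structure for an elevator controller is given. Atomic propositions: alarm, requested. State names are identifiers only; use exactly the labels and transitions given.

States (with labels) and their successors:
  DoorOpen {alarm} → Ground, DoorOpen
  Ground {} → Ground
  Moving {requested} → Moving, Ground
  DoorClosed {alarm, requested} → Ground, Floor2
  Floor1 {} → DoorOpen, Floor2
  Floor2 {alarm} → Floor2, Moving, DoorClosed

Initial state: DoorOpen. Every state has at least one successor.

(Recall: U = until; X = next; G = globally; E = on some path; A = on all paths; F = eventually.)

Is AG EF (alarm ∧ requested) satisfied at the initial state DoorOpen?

States satisfying EF (alarm ∧ requested): {DoorClosed, Floor1, Floor2}.
States satisfying AG EF (alarm ∧ requested): ∅.
DoorOpen is reachable from DoorOpen and violates EF (alarm ∧ requested), so AG fails at DoorOpen.
DoorOpen ∉ Sat(AG EF (alarm ∧ requested)).

No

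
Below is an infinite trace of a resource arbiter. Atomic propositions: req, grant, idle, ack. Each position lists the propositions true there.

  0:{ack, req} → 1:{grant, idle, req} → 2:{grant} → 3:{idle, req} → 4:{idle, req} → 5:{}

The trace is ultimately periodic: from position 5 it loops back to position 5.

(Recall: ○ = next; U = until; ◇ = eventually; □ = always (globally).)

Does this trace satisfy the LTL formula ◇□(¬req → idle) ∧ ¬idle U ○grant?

Violated

□(¬req → idle) is false at every position 0..5, so it never becomes true and ◇□(¬req → idle) fails.
Walking from position 0: ○grant first holds at position 0, and ¬idle holds at every earlier position along the way, so ¬idle U ○grant holds.
At position 0: ◇□(¬req → idle) is false; ¬idle U ○grant is true; so ◇□(¬req → idle) ∧ ¬idle U ○grant is false.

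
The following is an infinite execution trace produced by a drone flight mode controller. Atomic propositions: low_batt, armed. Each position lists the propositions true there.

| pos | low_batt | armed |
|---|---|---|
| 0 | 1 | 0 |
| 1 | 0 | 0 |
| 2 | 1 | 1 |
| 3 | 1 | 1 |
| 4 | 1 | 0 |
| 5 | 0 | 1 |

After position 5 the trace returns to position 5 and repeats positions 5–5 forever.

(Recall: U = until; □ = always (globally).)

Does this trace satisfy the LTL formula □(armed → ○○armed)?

armed → ○○armed must hold at every position from 0 onward. It fails at position 2, so □(armed → ○○armed) is false.
Positions where armed holds: 2, 3, 5.
Check ○○armed at each: 2→fails, 3→ok, 5→ok.

Does not hold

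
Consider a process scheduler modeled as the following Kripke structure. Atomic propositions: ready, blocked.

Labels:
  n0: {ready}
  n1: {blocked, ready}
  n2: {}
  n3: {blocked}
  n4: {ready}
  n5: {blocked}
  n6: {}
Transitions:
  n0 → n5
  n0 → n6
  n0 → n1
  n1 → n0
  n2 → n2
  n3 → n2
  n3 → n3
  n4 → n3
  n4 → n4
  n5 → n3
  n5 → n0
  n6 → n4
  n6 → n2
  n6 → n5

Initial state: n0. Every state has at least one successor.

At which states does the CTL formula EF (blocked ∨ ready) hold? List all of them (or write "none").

{n0, n1, n3, n4, n5, n6}

States satisfying blocked ∨ ready: {n0, n1, n3, n4, n5}.
States satisfying EF (blocked ∨ ready): {n0, n1, n3, n4, n5, n6}.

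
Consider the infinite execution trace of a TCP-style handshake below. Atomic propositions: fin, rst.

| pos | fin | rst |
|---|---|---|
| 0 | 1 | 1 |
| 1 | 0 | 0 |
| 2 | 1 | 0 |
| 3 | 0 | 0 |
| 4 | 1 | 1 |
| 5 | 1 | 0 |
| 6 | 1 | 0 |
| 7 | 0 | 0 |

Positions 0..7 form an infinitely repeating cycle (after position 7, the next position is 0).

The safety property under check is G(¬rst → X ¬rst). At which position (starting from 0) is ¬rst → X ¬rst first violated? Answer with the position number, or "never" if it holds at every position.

Check ¬rst → X ¬rst at each position in order: 0 ✓, 1 ✓, 2 ✓.
At position 3 the labels are {} and the next position 4 has {fin, rst}, so ¬rst → X ¬rst is false there. This is the first violation.

3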